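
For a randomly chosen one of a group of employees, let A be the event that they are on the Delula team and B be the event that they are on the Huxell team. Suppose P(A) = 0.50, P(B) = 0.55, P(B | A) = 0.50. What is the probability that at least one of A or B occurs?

P(A ∩ B) = P(A)·P(B|A) = 0.50 × 0.50 = 0.25
P(A ∪ B) = 0.50 + 0.55 − 0.25 = 0.80

0.80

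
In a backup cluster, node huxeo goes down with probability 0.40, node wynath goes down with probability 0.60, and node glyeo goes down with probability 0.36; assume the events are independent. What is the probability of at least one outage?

0.8464

P(none) = (1 − 0.40) × (1 − 0.60) × (1 − 0.36) = 0.60 × 0.40 × 0.64 = 0.1536
P(at least one) = 1 − 0.1536 = 0.8464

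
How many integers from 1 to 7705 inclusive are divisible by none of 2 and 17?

3626

Inclusion–exclusion gives
⌊7705/2⌋ + ⌊7705/17⌋ − ⌊7705/34⌋ = 3852 + 453 − 226 = 4079
7705 − 4079 = 3626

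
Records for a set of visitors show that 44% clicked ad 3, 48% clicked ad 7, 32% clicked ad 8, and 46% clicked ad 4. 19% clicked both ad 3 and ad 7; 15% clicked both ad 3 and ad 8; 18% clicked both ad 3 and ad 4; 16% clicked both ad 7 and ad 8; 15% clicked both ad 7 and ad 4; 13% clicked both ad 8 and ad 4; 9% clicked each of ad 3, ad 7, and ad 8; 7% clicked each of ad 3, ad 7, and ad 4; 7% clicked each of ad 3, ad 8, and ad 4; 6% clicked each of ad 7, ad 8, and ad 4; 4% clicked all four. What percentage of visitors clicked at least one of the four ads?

P(union) = 44 + 48 + 32 + 46 − 19 − 15 − 18 − 16 − 15 − 13 + 9 + 7 + 7 + 6 − 4 = 99%

99%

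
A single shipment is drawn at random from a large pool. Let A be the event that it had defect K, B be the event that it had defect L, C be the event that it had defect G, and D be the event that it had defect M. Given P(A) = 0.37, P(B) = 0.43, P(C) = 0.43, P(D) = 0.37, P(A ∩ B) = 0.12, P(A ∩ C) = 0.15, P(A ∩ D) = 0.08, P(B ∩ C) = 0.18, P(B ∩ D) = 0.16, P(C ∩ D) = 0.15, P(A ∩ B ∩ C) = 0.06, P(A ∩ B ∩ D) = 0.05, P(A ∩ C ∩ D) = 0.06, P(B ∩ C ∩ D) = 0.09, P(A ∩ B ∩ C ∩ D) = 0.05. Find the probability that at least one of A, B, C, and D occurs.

Inclusion–exclusion gives
P(A ∪ B ∪ C ∪ D) = 0.37 + 0.43 + 0.43 + 0.37 − 0.12 − 0.15 − 0.08 − 0.18 − 0.16 − 0.15 + 0.06 + 0.05 + 0.06 + 0.09 − 0.05 = 0.97

0.97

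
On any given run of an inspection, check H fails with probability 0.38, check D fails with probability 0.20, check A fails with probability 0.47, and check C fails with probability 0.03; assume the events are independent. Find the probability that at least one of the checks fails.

0.7450064

P(none) = (1 − 0.38) × (1 − 0.20) × (1 − 0.47) × (1 − 0.03) = 0.62 × 0.80 × 0.53 × 0.97 = 0.2549936
P(at least one) = 1 − 0.2549936 = 0.7450064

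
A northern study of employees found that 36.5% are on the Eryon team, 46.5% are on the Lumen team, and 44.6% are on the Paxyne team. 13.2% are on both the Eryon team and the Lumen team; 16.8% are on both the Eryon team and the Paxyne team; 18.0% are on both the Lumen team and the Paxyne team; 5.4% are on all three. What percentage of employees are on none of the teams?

P(union) = 36.5 + 46.5 + 44.6 − 13.2 − 16.8 − 18.0 + 5.4 = 85.0%
P(none) = 100% − 85.0% = 15.0%

15.0%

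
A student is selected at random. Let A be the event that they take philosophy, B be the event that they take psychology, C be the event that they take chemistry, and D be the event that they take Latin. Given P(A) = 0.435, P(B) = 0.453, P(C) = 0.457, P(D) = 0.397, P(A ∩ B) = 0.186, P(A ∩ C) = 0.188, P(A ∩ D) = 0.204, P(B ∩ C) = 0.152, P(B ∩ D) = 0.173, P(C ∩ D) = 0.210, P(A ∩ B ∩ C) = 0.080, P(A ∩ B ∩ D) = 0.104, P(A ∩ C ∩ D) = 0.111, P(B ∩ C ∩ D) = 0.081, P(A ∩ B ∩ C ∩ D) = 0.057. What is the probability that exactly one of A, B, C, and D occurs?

0.416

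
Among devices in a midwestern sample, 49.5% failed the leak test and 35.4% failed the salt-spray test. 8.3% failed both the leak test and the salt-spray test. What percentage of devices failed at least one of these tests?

76.6%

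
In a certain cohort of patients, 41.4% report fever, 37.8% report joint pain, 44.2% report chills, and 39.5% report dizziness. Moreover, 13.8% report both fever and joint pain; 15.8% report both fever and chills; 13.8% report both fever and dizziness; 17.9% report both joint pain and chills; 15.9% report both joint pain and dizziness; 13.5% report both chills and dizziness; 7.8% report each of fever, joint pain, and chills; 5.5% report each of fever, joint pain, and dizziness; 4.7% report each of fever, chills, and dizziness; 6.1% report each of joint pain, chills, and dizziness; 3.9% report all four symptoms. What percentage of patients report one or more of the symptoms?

92.4%

P(≥1) = 41.4 + 37.8 + 44.2 + 39.5 − 13.8 − 15.8 − 13.8 − 17.9 − 15.9 − 13.5 + 7.8 + 5.5 + 4.7 + 6.1 − 3.9 = 92.4%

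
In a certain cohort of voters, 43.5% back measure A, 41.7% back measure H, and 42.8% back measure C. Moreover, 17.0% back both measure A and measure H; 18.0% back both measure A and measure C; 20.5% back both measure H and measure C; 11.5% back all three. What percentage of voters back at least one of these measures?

84.0%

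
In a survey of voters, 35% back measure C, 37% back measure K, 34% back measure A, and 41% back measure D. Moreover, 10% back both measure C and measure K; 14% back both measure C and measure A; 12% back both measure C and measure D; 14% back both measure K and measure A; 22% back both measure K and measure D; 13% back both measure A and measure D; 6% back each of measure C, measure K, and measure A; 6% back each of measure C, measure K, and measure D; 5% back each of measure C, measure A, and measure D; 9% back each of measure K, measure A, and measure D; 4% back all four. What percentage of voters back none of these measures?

By inclusion-exclusion,
P(union) = 35 + 37 + 34 + 41 − 10 − 14 − 12 − 14 − 22 − 13 + 6 + 6 + 5 + 9 − 4 = 84%
P(none) = 100% − 84% = 16%

16%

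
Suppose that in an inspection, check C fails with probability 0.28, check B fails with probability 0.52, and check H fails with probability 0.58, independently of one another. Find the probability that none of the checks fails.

P(none) = (1 − 0.28) × (1 − 0.52) × (1 − 0.58) = 0.72 × 0.48 × 0.42 = 0.145152

0.145152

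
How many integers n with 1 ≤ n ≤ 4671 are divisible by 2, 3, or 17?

Using inclusion–exclusion:
floor(4671/2) + floor(4671/3) + floor(4671/17) − floor(4671/6) − floor(4671/34) − floor(4671/51) + floor(4671/102) = 2335 + 1557 + 274 − 778 − 137 − 91 + 45 = 3205

3205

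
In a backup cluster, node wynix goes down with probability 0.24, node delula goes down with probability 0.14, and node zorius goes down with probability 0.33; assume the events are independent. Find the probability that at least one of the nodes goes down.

0.562088

Independence gives P(none) = ∏(1 − pᵢ).
P(none) = (1 − 0.24) × (1 − 0.14) × (1 − 0.33) = 0.76 × 0.86 × 0.67 = 0.437912
P(at least one) = 1 − 0.437912 = 0.562088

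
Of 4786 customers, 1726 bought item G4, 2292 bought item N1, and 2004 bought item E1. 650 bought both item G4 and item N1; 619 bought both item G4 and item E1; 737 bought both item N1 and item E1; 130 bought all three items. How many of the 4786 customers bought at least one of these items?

4146

Apply inclusion-exclusion:
|at least one| = 1726 + 2292 + 2004 − 650 − 619 − 737 + 130 = 4146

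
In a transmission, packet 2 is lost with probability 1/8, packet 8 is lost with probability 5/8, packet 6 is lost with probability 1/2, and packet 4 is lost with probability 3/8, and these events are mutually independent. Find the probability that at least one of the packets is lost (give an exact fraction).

Independence gives P(none) = ∏(1 − pᵢ).
P(none) = (1 − 1/8) × (1 − 5/8) × (1 − 1/2) × (1 − 3/8) = 7/8 × 3/8 × 1/2 × 5/8 = 105/1024
P(at least one) = 1 − 105/1024 = 919/1024

919/1024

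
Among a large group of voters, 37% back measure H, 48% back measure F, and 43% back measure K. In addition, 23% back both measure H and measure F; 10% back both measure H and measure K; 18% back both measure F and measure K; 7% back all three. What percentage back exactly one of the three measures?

47%

Using the inclusion–exclusion count for exactly one event:
P(exactly one) = 37 + 48 + 43 − 2·23 − 2·10 − 2·18 + 3·7 = 47%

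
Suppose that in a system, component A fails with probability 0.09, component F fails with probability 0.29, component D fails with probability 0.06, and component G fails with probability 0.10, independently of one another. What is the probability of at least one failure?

P(none) = (1 − 0.09) × (1 − 0.29) × (1 − 0.06) × (1 − 0.10) = 0.91 × 0.71 × 0.94 × 0.90 = 0.5466006
P(at least one) = 1 − 0.5466006 = 0.4533994

0.4533994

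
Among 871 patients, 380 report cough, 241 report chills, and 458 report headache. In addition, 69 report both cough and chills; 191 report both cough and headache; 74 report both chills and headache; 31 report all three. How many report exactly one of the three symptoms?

504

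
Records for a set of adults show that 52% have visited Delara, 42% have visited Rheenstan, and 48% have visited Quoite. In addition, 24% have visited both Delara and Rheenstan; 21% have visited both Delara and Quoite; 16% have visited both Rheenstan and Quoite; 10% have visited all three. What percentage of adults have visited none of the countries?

9%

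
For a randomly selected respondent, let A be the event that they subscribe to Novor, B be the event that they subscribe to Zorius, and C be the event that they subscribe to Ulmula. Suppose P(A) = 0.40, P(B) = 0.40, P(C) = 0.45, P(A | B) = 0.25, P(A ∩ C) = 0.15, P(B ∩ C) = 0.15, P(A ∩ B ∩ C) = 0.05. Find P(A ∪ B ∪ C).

0.90

P(A ∩ B) = P(B)·P(A|B) = 0.40 × 0.25 = 0.10
Inclusion–exclusion gives
P(A ∪ B ∪ C) = 0.40 + 0.40 + 0.45 − 0.10 − 0.15 − 0.15 + 0.05 = 0.90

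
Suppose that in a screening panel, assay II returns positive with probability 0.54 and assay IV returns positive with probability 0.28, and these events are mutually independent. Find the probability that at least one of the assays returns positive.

Independence gives P(none) = ∏(1 − pᵢ).
P(none) = (1 − 0.54) × (1 − 0.28) = 0.46 × 0.72 = 0.3312
P(at least one) = 1 − 0.3312 = 0.6688

0.6688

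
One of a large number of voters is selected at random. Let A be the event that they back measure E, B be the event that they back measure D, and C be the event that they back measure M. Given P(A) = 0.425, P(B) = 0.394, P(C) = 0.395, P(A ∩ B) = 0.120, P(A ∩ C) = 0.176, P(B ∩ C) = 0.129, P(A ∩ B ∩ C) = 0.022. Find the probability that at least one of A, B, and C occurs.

0.811

Inclusion–exclusion gives
P(A ∪ B ∪ C) = 0.425 + 0.394 + 0.395 − 0.120 − 0.176 − 0.129 + 0.022 = 0.811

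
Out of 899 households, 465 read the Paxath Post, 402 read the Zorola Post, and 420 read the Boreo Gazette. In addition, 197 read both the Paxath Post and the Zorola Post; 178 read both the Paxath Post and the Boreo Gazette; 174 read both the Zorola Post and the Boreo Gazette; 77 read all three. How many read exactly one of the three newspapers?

By inclusion–exclusion (exactly-one form):
N(exactly one) = 465 + 402 + 420 − 2·197 − 2·178 − 2·174 + 3·77 = 420

420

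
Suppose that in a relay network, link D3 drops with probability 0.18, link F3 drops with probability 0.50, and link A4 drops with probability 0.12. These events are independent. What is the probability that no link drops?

0.3608

P(none) = (1 − 0.18) × (1 − 0.50) × (1 − 0.12) = 0.82 × 0.50 × 0.88 = 0.3608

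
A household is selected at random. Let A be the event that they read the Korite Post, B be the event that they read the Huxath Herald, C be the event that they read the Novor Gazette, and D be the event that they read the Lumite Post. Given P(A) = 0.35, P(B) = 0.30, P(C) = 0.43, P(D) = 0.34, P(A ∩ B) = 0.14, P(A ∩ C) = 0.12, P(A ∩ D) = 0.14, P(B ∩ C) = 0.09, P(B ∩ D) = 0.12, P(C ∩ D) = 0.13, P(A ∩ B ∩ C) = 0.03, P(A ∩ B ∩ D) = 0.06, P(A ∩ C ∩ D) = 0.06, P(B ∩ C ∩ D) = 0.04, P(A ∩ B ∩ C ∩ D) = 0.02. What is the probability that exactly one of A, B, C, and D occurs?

P(exactly one) = 0.35 + 0.30 + 0.43 + 0.34 − 2·0.14 − 2·0.12 − 2·0.14 − 2·0.09 − 2·0.12 − 2·0.13 + 3·0.03 + 3·0.06 + 3·0.06 + 3·0.04 − 4·0.02 = 0.43

0.43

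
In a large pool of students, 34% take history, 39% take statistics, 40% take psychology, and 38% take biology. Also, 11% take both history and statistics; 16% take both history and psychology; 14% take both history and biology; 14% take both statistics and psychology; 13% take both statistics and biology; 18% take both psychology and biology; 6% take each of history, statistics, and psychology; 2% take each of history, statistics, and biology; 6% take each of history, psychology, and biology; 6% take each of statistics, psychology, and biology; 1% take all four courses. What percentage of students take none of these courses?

16%

Apply inclusion-exclusion:
P(≥1) = 34 + 39 + 40 + 38 − 11 − 16 − 14 − 14 − 13 − 18 + 6 + 2 + 6 + 6 − 1 = 84%
P(none) = 100% − 84% = 16%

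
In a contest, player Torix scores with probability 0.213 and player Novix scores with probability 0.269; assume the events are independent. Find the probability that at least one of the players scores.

0.424703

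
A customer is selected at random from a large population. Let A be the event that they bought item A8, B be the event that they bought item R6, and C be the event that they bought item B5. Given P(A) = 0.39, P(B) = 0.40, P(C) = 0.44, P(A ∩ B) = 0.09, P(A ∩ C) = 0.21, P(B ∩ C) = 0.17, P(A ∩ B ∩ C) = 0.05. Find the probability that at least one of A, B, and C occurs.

Inclusion–exclusion gives
P(A ∪ B ∪ C) = 0.39 + 0.40 + 0.44 − 0.09 − 0.21 − 0.17 + 0.05 = 0.81

0.81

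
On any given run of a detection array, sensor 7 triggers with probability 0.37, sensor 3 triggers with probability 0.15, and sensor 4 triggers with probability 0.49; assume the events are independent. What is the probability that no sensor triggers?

0.273105

P(none) = (1 − 0.37) × (1 − 0.15) × (1 − 0.49) = 0.63 × 0.85 × 0.51 = 0.273105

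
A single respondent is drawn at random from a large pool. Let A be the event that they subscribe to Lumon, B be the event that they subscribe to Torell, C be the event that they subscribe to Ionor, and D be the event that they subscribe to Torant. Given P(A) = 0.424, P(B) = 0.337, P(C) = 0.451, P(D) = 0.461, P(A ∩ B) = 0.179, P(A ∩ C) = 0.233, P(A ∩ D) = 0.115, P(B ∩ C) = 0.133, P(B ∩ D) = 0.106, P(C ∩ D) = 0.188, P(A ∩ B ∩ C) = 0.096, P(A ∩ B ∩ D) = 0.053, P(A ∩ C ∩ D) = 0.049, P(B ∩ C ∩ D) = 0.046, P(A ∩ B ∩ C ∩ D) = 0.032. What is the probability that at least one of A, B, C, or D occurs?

0.931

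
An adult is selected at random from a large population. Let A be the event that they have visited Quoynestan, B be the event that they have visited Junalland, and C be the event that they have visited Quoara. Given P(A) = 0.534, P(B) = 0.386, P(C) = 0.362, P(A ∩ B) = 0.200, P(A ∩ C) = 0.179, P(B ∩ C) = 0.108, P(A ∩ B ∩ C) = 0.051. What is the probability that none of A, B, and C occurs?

0.154

P(A ∪ B ∪ C) = 0.534 + 0.386 + 0.362 − 0.200 − 0.179 − 0.108 + 0.051 = 0.846
P(none) = 1 − 0.846 = 0.154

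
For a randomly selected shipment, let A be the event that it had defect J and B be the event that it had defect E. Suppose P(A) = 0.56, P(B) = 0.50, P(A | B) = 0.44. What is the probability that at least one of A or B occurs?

0.84

P(A ∩ B) = P(B)·P(A|B) = 0.50 × 0.44 = 0.22
P(A ∪ B) = 0.56 + 0.50 − 0.22 = 0.84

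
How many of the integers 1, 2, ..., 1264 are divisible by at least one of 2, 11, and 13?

734

632 + 114 + 97 − 57 − 48 − 8 + 4 = 734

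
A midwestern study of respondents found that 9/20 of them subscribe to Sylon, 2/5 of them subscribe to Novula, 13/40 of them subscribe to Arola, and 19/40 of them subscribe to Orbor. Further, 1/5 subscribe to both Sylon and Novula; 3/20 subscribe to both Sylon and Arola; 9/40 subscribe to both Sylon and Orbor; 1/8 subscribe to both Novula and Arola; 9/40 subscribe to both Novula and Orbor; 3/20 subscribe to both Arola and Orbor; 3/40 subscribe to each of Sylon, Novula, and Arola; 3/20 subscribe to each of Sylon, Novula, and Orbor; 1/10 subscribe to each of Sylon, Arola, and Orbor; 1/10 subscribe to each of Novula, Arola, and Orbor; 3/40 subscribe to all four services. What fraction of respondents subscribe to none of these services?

3/40

Apply inclusion-exclusion:
P(≥1) = 9/20 + 2/5 + 13/40 + 19/40 − 1/5 − 3/20 − 9/40 − 1/8 − 9/40 − 3/20 + 3/40 + 3/20 + 1/10 + 1/10 − 3/40 = 37/40
P(none) = 1 − 37/40 = 3/40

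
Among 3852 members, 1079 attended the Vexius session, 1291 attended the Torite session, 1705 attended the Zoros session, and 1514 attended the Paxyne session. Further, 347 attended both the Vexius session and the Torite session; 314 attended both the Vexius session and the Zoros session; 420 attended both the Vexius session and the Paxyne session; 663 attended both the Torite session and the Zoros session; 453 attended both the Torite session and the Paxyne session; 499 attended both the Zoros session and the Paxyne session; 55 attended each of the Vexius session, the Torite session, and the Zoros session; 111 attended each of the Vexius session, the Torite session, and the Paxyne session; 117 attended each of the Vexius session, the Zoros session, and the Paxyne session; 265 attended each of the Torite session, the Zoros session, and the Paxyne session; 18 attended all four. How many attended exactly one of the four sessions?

N(exactly one) = 1079 + 1291 + 1705 + 1514 − 2·347 − 2·314 − 2·420 − 2·663 − 2·453 − 2·499 + 3·55 + 3·111 + 3·117 + 3·265 − 4·18 = 1769

1769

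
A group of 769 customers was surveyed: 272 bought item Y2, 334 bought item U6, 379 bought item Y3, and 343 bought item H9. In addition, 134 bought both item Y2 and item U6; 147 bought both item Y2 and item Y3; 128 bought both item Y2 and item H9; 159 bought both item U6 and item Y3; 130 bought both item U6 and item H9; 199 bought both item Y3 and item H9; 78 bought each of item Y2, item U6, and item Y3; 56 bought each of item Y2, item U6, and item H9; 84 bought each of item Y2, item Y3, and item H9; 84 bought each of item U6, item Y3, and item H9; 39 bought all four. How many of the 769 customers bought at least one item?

694

Inclusion–exclusion gives
N(≥1) = 272 + 334 + 379 + 343 − 134 − 147 − 128 − 159 − 130 − 199 + 78 + 56 + 84 + 84 − 39 = 694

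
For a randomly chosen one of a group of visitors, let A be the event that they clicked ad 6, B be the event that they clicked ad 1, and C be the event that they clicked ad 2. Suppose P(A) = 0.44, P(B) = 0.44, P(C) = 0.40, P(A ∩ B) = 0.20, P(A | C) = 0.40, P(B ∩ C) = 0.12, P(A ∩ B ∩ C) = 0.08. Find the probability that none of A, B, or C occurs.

0.12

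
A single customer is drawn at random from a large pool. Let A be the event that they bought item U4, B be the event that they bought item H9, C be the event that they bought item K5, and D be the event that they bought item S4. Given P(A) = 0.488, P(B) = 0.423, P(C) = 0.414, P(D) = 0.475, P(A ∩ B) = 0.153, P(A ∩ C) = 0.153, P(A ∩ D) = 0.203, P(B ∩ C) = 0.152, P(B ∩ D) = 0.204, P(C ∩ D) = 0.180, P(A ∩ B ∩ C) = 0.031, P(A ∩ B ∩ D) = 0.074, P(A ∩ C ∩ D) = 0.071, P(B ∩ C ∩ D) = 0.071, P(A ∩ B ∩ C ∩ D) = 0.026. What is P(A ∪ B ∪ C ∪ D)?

0.976

Inclusion–exclusion gives
P(A ∪ B ∪ C ∪ D) = 0.488 + 0.423 + 0.414 + 0.475 − 0.153 − 0.153 − 0.203 − 0.152 − 0.204 − 0.180 + 0.031 + 0.074 + 0.071 + 0.071 − 0.026 = 0.976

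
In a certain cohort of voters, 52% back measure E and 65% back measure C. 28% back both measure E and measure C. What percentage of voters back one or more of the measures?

89%

Apply inclusion-exclusion:
P(union) = 52 + 65 − 28 = 89%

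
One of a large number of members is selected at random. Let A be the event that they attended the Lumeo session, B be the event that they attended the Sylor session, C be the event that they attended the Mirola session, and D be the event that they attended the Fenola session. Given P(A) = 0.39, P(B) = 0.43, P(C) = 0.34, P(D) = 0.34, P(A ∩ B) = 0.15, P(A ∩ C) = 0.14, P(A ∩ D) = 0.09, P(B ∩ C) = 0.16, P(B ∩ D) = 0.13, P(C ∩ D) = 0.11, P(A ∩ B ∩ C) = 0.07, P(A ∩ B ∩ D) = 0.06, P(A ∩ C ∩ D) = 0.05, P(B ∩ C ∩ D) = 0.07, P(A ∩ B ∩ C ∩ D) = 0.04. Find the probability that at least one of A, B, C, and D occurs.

P(A ∪ B ∪ C ∪ D) = 0.39 + 0.43 + 0.34 + 0.34 − 0.15 − 0.14 − 0.09 − 0.16 − 0.13 − 0.11 + 0.07 + 0.06 + 0.05 + 0.07 − 0.04 = 0.93

0.93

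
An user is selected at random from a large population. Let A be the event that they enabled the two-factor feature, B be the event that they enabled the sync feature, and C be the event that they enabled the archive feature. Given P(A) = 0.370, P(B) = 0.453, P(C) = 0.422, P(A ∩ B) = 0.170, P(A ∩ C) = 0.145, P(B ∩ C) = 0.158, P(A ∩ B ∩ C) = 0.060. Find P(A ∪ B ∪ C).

P(A ∪ B ∪ C) = 0.370 + 0.453 + 0.422 − 0.170 − 0.145 − 0.158 + 0.060 = 0.832

0.832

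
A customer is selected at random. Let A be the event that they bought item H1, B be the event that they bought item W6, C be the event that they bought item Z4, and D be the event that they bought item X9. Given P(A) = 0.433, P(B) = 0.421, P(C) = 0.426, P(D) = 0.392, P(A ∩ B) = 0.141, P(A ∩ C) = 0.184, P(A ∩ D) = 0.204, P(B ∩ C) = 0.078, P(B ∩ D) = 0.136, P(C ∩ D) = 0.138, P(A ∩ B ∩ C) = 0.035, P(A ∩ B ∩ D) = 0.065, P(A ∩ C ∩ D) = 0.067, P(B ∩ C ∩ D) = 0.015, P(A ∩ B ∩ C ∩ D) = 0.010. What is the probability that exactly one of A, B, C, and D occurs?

0.416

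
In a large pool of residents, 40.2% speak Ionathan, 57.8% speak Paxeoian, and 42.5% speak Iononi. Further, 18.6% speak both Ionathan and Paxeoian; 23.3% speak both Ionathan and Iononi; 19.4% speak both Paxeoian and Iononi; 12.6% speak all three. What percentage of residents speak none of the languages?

8.2%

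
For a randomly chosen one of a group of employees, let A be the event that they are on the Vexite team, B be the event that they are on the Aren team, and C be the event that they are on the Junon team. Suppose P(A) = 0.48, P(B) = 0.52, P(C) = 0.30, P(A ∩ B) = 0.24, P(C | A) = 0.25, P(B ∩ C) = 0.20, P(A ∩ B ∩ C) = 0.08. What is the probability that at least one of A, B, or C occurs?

0.82

P(A ∩ C) = P(A)·P(C|A) = 0.48 × 0.25 = 0.12
P(A ∪ B ∪ C) = 0.48 + 0.52 + 0.30 − 0.24 − 0.12 − 0.20 + 0.08 = 0.82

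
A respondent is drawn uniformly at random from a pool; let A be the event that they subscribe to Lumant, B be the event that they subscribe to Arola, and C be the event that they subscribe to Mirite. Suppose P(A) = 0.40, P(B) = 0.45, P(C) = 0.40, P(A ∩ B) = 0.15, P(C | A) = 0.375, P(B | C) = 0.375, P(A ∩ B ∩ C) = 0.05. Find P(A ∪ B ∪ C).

0.85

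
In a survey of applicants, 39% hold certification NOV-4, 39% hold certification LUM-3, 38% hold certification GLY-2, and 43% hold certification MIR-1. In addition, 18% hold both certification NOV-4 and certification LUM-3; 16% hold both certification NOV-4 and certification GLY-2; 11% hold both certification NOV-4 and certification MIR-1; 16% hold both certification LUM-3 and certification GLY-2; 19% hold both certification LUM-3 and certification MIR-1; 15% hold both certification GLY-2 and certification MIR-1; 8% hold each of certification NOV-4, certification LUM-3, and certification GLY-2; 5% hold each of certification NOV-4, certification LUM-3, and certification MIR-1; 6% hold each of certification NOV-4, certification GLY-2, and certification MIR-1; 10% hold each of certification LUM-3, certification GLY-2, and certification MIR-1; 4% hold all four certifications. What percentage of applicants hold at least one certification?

P(≥1) = 39 + 39 + 38 + 43 − 18 − 16 − 11 − 16 − 19 − 15 + 8 + 5 + 6 + 10 − 4 = 89%

89%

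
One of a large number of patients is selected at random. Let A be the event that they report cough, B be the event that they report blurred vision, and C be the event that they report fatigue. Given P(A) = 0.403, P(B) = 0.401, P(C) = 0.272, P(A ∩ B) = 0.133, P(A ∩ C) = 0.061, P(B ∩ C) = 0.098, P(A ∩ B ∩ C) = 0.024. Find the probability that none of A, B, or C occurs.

Inclusion–exclusion gives
P(A ∪ B ∪ C) = 0.403 + 0.401 + 0.272 − 0.133 − 0.061 − 0.098 + 0.024 = 0.808
P(none) = 1 − 0.808 = 0.192

0.192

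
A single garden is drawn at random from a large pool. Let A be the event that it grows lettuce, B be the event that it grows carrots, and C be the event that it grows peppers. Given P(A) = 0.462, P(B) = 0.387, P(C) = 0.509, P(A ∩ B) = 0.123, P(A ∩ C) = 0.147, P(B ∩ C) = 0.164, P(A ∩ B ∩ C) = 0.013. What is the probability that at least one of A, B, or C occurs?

0.937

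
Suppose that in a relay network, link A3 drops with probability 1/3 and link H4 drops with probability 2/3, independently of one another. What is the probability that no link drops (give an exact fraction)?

P(none) = (1 − 1/3) × (1 − 2/3) = 2/3 × 1/3 = 2/9

2/9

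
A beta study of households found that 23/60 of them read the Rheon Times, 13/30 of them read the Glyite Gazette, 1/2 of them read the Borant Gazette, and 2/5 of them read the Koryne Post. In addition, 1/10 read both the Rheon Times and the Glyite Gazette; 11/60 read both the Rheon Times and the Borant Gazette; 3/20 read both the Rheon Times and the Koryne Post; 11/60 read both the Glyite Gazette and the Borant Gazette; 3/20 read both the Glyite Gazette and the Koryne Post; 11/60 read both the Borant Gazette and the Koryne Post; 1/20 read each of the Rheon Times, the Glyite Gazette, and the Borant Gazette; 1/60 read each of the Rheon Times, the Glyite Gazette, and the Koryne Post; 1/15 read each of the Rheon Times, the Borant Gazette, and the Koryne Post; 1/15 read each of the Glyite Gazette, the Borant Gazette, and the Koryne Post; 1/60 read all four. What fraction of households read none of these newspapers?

1/20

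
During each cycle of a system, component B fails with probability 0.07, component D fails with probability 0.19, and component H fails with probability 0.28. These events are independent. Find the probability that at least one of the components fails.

0.457624

P(none) = (1 − 0.07) × (1 − 0.19) × (1 − 0.28) = 0.93 × 0.81 × 0.72 = 0.542376
P(at least one) = 1 − 0.542376 = 0.457624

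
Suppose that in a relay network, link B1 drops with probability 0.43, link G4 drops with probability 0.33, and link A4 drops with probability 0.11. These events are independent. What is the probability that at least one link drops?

0.660109

P(none) = (1 − 0.43) × (1 − 0.33) × (1 − 0.11) = 0.57 × 0.67 × 0.89 = 0.339891
P(at least one) = 1 − 0.339891 = 0.660109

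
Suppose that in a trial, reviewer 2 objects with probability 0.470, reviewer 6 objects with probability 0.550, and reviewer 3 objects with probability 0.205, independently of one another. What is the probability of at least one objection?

0.8103925

P(none) = (1 − 0.470) × (1 − 0.550) × (1 − 0.205) = 0.530 × 0.450 × 0.795 = 0.1896075
P(at least one) = 1 − 0.1896075 = 0.8103925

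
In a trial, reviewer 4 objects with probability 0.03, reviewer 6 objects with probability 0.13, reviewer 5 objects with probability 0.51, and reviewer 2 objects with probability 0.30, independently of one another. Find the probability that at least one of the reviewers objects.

P(none) = (1 − 0.03) × (1 − 0.13) × (1 − 0.51) × (1 − 0.30) = 0.97 × 0.87 × 0.49 × 0.70 = 0.2894577
P(at least one) = 1 − 0.2894577 = 0.7105423

0.7105423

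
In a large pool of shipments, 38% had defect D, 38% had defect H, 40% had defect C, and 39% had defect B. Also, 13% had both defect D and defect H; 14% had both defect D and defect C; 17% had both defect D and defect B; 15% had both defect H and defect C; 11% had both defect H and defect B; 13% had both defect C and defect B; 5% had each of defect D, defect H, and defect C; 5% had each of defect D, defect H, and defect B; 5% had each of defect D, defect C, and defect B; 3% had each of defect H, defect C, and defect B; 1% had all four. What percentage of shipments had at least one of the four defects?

89%

P(at least one) = 38 + 38 + 40 + 39 − 13 − 14 − 17 − 15 − 11 − 13 + 5 + 5 + 5 + 3 − 1 = 89%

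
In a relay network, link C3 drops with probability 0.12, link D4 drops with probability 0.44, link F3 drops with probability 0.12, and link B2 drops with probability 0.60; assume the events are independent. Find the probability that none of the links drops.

0.1734656

P(none) = (1 − 0.12) × (1 − 0.44) × (1 − 0.12) × (1 − 0.60) = 0.88 × 0.56 × 0.88 × 0.40 = 0.1734656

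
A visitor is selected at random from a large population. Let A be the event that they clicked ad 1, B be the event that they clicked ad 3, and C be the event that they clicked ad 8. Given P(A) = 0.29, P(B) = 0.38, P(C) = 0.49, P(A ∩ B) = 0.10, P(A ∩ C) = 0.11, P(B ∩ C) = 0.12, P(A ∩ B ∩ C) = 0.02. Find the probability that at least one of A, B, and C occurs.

0.85

P(A ∪ B ∪ C) = 0.29 + 0.38 + 0.49 − 0.10 − 0.11 − 0.12 + 0.02 = 0.85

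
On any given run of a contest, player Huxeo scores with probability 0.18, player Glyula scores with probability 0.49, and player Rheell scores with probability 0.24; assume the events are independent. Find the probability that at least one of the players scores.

Since the events are independent, P(none) is the product of the individual non-occurrence probabilities.
P(none) = (1 − 0.18) × (1 − 0.49) × (1 − 0.24) = 0.82 × 0.51 × 0.76 = 0.317832
P(at least one) = 1 − 0.317832 = 0.682168

0.682168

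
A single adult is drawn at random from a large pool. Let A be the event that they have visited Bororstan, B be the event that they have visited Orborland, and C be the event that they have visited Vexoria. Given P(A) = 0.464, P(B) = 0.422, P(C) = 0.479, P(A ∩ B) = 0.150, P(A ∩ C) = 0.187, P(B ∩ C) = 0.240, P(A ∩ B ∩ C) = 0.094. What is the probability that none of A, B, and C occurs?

By inclusion–exclusion:
P(A ∪ B ∪ C) = 0.464 + 0.422 + 0.479 − 0.150 − 0.187 − 0.240 + 0.094 = 0.882
P(none) = 1 − 0.882 = 0.118

0.118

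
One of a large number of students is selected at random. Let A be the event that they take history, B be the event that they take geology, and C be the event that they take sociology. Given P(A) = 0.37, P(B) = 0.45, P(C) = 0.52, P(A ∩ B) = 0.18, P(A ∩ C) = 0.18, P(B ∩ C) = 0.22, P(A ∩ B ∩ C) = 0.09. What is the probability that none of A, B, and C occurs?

0.15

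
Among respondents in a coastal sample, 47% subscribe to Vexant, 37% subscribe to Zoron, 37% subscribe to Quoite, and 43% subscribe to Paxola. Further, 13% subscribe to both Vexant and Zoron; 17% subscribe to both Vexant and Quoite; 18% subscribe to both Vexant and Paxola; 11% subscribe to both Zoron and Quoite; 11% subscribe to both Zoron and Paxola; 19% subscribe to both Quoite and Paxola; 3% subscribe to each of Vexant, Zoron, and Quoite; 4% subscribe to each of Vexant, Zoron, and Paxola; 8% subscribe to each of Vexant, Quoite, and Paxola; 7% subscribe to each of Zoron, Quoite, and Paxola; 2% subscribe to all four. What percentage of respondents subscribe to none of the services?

Using inclusion–exclusion:
P(≥1) = 47 + 37 + 37 + 43 − 13 − 17 − 18 − 11 − 11 − 19 + 3 + 4 + 8 + 7 − 2 = 95%
P(none) = 100% − 95% = 5%

5%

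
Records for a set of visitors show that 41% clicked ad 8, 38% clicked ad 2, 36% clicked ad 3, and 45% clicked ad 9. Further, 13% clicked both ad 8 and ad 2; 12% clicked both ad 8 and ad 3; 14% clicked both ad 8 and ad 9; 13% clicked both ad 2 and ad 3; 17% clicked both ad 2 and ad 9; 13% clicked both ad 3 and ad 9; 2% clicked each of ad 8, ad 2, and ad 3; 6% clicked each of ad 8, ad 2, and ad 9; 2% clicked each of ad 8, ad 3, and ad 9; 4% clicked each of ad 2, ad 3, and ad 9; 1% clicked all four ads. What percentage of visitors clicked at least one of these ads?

P(≥1) = 41 + 38 + 36 + 45 − 13 − 12 − 14 − 13 − 17 − 13 + 2 + 6 + 2 + 4 − 1 = 91%

91%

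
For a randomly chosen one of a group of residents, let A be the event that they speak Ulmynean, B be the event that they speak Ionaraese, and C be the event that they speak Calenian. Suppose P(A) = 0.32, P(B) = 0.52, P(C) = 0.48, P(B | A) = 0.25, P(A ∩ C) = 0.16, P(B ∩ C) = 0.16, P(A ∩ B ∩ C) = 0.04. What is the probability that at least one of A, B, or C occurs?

0.96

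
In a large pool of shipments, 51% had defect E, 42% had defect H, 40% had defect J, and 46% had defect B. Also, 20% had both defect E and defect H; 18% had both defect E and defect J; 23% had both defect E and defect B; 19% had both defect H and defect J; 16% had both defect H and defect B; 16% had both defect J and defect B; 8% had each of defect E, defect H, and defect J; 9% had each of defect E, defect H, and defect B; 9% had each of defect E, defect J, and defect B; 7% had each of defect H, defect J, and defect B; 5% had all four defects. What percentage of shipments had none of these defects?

5%

By inclusion–exclusion:
P(at least one) = 51 + 42 + 40 + 46 − 20 − 18 − 23 − 19 − 16 − 16 + 8 + 9 + 9 + 7 − 5 = 95%
P(none) = 100% − 95% = 5%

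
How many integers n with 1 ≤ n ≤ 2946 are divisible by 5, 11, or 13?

968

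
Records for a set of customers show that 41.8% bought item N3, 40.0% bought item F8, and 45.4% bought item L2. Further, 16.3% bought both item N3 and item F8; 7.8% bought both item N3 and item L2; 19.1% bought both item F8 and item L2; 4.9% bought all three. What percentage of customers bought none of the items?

11.1%

By inclusion–exclusion:
P(at least one) = 41.8 + 40.0 + 45.4 − 16.3 − 7.8 − 19.1 + 4.9 = 88.9%
P(none) = 100% − 88.9% = 11.1%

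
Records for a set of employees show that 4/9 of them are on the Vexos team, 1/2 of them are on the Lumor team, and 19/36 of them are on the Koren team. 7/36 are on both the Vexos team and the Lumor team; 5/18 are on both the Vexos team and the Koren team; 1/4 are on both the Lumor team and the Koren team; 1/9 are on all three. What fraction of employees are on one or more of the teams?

31/36

Inclusion–exclusion gives
P(at least one) = 4/9 + 1/2 + 19/36 − 7/36 − 5/18 − 1/4 + 1/9 = 31/36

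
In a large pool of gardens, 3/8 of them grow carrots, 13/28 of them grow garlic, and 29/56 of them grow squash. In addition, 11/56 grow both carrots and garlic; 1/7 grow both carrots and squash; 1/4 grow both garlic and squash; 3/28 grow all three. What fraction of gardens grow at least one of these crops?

7/8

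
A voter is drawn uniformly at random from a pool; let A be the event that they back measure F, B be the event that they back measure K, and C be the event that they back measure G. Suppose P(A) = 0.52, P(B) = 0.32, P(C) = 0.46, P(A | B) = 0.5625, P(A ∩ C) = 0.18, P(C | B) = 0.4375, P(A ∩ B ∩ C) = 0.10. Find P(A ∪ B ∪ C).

0.90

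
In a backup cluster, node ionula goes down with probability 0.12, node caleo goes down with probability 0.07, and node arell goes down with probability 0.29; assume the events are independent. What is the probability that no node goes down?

0.581064

Since the events are independent, P(none) is the product of the individual non-occurrence probabilities.
P(none) = (1 − 0.12) × (1 − 0.07) × (1 − 0.29) = 0.88 × 0.93 × 0.71 = 0.581064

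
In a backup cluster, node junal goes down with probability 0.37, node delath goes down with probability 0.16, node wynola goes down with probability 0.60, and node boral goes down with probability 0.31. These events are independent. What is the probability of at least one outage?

0.8539408

P(none) = (1 − 0.37) × (1 − 0.16) × (1 − 0.60) × (1 − 0.31) = 0.63 × 0.84 × 0.40 × 0.69 = 0.1460592
P(at least one) = 1 − 0.1460592 = 0.8539408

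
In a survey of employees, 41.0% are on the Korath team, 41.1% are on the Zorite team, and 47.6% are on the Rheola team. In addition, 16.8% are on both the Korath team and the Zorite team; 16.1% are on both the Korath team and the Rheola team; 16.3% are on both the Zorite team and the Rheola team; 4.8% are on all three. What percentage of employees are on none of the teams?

P(≥1) = 41.0 + 41.1 + 47.6 − 16.8 − 16.1 − 16.3 + 4.8 = 85.3%
P(none) = 100% − 85.3% = 14.7%

14.7%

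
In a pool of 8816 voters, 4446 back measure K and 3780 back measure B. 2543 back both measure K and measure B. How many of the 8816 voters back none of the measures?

3133

Using inclusion–exclusion:
N(≥1) = 4446 + 3780 − 2543 = 5683
None: 8816 − 5683 = 3133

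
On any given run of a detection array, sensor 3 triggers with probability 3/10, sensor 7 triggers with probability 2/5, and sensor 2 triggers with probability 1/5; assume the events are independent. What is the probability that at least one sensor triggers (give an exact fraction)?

83/125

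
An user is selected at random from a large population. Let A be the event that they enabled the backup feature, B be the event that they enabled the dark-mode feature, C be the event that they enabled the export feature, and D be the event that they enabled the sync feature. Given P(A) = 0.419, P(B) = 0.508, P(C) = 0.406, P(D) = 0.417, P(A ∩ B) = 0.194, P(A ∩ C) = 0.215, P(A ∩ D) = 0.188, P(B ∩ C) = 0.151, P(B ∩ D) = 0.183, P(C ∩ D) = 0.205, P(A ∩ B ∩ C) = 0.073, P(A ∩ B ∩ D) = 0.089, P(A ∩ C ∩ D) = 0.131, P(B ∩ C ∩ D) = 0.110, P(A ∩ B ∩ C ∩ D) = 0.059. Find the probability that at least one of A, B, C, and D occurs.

0.958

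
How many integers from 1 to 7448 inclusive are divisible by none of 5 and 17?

Inclusion–exclusion gives
1489 + 438 − 87 = 1840
7448 − 1840 = 5608

5608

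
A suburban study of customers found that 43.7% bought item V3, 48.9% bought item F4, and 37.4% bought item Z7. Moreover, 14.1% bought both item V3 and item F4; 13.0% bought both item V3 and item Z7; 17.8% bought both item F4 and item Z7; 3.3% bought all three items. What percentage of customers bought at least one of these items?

88.4%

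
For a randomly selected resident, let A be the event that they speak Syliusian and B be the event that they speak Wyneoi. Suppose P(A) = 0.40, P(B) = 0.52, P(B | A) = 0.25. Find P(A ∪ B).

0.82

P(A ∩ B) = P(A)·P(B|A) = 0.40 × 0.25 = 0.10
Apply inclusion-exclusion:
P(A ∪ B) = 0.40 + 0.52 − 0.10 = 0.82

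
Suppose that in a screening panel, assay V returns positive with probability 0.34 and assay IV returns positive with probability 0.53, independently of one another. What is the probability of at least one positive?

0.6898

P(none) = (1 − 0.34) × (1 − 0.53) = 0.66 × 0.47 = 0.3102
P(at least one) = 1 − 0.3102 = 0.6898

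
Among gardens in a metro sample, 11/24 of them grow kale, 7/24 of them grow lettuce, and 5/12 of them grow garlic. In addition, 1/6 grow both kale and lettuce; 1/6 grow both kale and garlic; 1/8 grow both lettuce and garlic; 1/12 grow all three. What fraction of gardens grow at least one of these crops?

19/24

By inclusion-exclusion,
P(at least one) = 11/24 + 7/24 + 5/12 − 1/6 − 1/6 − 1/8 + 1/12 = 19/24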